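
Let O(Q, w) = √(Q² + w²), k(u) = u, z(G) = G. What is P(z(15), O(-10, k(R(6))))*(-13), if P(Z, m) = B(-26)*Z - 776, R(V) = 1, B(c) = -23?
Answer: 14573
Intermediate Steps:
P(Z, m) = -776 - 23*Z (P(Z, m) = -23*Z - 776 = -776 - 23*Z)
P(z(15), O(-10, k(R(6))))*(-13) = (-776 - 23*15)*(-13) = (-776 - 345)*(-13) = -1121*(-13) = 14573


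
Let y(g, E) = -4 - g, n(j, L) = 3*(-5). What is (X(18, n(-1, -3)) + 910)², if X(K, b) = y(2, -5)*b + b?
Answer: 970225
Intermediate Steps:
n(j, L) = -15
X(K, b) = -5*b (X(K, b) = (-4 - 1*2)*b + b = (-4 - 2)*b + b = -6*b + b = -5*b)
(X(18, n(-1, -3)) + 910)² = (-5*(-15) + 910)² = (75 + 910)² = 985² = 970225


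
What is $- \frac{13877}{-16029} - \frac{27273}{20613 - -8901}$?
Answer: $- \frac{9197713}{157693302} \approx -0.058327$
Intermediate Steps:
$- \frac{13877}{-16029} - \frac{27273}{20613 - -8901} = \left(-13877\right) \left(- \frac{1}{16029}\right) - \frac{27273}{20613 + 8901} = \frac{13877}{16029} - \frac{27273}{29514} = \frac{13877}{16029} - \frac{9091}{9838} = - \frac{9197713}{157693302}$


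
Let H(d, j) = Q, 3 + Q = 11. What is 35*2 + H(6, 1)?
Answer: 78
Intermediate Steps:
Q = 8 (Q = -3 + 11 = 8)
H(d, j) = 8
35*2 + H(6, 1) = 35*2 + 8 = 70 + 8 = 78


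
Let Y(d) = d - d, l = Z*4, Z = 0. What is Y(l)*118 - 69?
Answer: -69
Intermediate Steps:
l = 0 (l = 0*4 = 0)
Y(d) = 0
Y(l)*118 - 69 = 0*118 - 69 = 0 - 69 = -69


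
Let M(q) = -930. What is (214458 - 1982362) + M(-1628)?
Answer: -1768834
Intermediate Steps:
(214458 - 1982362) + M(-1628) = (214458 - 1982362) - 930 = -1767904 - 930 = -1768834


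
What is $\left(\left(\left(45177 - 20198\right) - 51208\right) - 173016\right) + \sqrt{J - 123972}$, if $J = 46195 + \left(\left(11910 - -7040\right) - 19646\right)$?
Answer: $-199245 + i \sqrt{78473} \approx -1.9925 \cdot 10^{5} + 280.13 i$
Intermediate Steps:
$J = 45499$ ($J = 46195 + \left(\left(11910 + 7040\right) - 19646\right) = 46195 + \left(18950 - 19646\right) = 46195 - 696 = 45499$)
$\left(\left(\left(45177 - 20198\right) - 51208\right) - 173016\right) + \sqrt{J - 123972} = \left(\left(\left(45177 - 20198\right) - 51208\right) - 173016\right) + \sqrt{45499 - 123972} = \left(\left(24979 - 51208\right) - 173016\right) + \sqrt{-78473} = \left(-26229 - 173016\right) + i \sqrt{78473} = -199245 + i \sqrt{78473}$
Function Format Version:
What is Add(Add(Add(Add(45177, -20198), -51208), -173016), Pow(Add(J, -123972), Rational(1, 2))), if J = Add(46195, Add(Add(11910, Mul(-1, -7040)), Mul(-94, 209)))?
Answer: Add(-199245, Mul(I, Pow(78473, Rational(1, 2)))) ≈ Add(-1.9925e+5, Mul(280.13, I))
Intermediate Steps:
J = 45499 (J = Add(46195, Add(Add(11910, 7040), -19646)) = Add(46195, Add(18950, -19646)) = Add(46195, -696) = 45499)
Add(Add(Add(Add(45177, -20198), -51208), -173016), Pow(Add(J, -123972), Rational(1, 2))) = Add(Add(Add(Add(45177, -20198), -51208), -173016), Pow(Add(45499, -123972), Rational(1, 2))) = Add(Add(Add(24979, -51208), -173016), Pow(-78473, Rational(1, 2))) = Add(Add(-26229, -173016), Mul(I, Pow(78473, Rational(1, 2)))) = Add(-199245, Mul(I, Pow(78473, Rational(1, 2))))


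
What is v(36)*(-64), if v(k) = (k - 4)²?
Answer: -65536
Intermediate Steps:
v(k) = (-4 + k)²
v(36)*(-64) = (-4 + 36)²*(-64) = 32²*(-64) = 1024*(-64) = -65536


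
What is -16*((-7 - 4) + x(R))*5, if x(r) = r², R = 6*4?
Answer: -45200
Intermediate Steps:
R = 24
-16*((-7 - 4) + x(R))*5 = -16*((-7 - 4) + 24²)*5 = -16*(-11 + 576)*5 = -16*565*5 = -9040*5 = -45200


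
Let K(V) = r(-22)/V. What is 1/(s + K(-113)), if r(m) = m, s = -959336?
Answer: -113/108404946 ≈ -1.0424e-6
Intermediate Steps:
K(V) = -22/V
1/(s + K(-113)) = 1/(-959336 - 22/(-113)) = 1/(-959336 - 22*(-1/113)) = 1/(-959336 + 22/113) = 1/(-108404946/113) = -113/108404946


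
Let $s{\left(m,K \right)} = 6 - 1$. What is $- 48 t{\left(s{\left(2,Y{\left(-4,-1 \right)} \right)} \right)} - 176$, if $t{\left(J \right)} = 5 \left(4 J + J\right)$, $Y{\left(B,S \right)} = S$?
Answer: $-6176$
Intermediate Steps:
$s{\left(m,K \right)} = 5$ ($s{\left(m,K \right)} = 6 - 1 = 5$)
$t{\left(J \right)} = 25 J$ ($t{\left(J \right)} = 5 \cdot 5 J = 25 J$)
$- 48 t{\left(s{\left(2,Y{\left(-4,-1 \right)} \right)} \right)} - 176 = - 48 \cdot 25 \cdot 5 - 176 = \left(-48\right) 125 - 176 = -6000 - 176 = -6176$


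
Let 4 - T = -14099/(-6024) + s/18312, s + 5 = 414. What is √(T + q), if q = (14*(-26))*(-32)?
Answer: √15381950870903946/1149078 ≈ 107.93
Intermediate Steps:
s = 409 (s = -5 + 414 = 409)
q = 11648 (q = -364*(-32) = 11648)
T = 1881263/1149078 (T = 4 - (-14099/(-6024) + 409/18312) = 4 - (-14099*(-1/6024) + 409*(1/18312)) = 4 - (14099/6024 + 409/18312) = 4 - 1*2715049/1149078 = 4 - 2715049/1149078 = 1881263/1149078 ≈ 1.6372)
√(T + q) = √(1881263/1149078 + 11648) = √(13386341807/1149078) = √15381950870903946/1149078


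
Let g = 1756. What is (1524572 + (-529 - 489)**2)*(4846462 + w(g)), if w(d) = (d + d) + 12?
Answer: 12420309747456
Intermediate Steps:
w(d) = 12 + 2*d (w(d) = 2*d + 12 = 12 + 2*d)
(1524572 + (-529 - 489)**2)*(4846462 + w(g)) = (1524572 + (-529 - 489)**2)*(4846462 + (12 + 2*1756)) = (1524572 + (-1018)**2)*(4846462 + (12 + 3512)) = (1524572 + 1036324)*(4846462 + 3524) = 2560896*4849986 = 12420309747456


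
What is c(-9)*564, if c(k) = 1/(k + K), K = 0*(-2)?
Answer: -188/3 ≈ -62.667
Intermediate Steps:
K = 0
c(k) = 1/k (c(k) = 1/(k + 0) = 1/k)
c(-9)*564 = 564/(-9) = -1/9*564 = -188/3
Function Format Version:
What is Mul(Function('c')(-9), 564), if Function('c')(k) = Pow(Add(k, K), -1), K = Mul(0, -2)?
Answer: Rational(-188, 3) ≈ -62.667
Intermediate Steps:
K = 0
Function('c')(k) = Pow(k, -1) (Function('c')(k) = Pow(Add(k, 0), -1) = Pow(k, -1))
Mul(Function('c')(-9), 564) = Mul(Pow(-9, -1), 564) = Mul(Rational(-1, 9), 564) = Rational(-188, 3)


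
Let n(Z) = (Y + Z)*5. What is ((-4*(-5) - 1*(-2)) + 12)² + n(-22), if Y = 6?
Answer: 1076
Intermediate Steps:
n(Z) = 30 + 5*Z (n(Z) = (6 + Z)*5 = 30 + 5*Z)
((-4*(-5) - 1*(-2)) + 12)² + n(-22) = ((-4*(-5) - 1*(-2)) + 12)² + (30 + 5*(-22)) = ((20 + 2) + 12)² + (30 - 110) = (22 + 12)² - 80 = 34² - 80 = 1156 - 80 = 1076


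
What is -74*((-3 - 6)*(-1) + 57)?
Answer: -4884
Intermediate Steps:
-74*((-3 - 6)*(-1) + 57) = -74*(-9*(-1) + 57) = -74*(9 + 57) = -74*66 = -4884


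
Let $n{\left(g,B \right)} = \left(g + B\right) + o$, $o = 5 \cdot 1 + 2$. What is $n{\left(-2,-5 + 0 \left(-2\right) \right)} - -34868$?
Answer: $34868$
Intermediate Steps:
$o = 7$ ($o = 5 + 2 = 7$)
$n{\left(g,B \right)} = 7 + B + g$ ($n{\left(g,B \right)} = \left(g + B\right) + 7 = \left(B + g\right) + 7 = 7 + B + g$)
$n{\left(-2,-5 + 0 \left(-2\right) \right)} - -34868 = \left(7 + \left(-5 + 0 \left(-2\right)\right) - 2\right) - -34868 = \left(7 + \left(-5 + 0\right) - 2\right) + 34868 = \left(7 - 5 - 2\right) + 34868 = 0 + 34868 = 34868$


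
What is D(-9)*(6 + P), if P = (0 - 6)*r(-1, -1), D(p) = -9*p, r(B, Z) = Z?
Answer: 972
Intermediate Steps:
P = 6 (P = (0 - 6)*(-1) = -6*(-1) = 6)
D(-9)*(6 + P) = (-9*(-9))*(6 + 6) = 81*12 = 972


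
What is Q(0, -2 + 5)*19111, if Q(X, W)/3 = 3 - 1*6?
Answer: -171999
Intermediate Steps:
Q(X, W) = -9 (Q(X, W) = 3*(3 - 1*6) = 3*(3 - 6) = 3*(-3) = -9)
Q(0, -2 + 5)*19111 = -9*19111 = -171999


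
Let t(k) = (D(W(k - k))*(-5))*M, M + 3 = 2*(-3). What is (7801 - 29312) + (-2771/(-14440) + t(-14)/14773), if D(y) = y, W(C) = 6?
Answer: -4588727288537/213322120 ≈ -21511.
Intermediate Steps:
M = -9 (M = -3 + 2*(-3) = -3 - 6 = -9)
t(k) = 270 (t(k) = (6*(-5))*(-9) = -30*(-9) = 270)
(7801 - 29312) + (-2771/(-14440) + t(-14)/14773) = (7801 - 29312) + (-2771/(-14440) + 270/14773) = -21511 + (-2771*(-1/14440) + 270*(1/14773)) = -21511 + (2771/14440 + 270/14773) = -21511 + 44834783/213322120 = -4588727288537/213322120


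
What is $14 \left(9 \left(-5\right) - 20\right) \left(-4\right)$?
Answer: $3640$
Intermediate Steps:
$14 \left(9 \left(-5\right) - 20\right) \left(-4\right) = 14 \left(-45 - 20\right) \left(-4\right) = 14 \left(-65\right) \left(-4\right) = \left(-910\right) \left(-4\right) = 3640$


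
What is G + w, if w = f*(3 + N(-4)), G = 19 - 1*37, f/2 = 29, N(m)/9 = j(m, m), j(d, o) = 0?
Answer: 156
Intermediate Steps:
N(m) = 0 (N(m) = 9*0 = 0)
f = 58 (f = 2*29 = 58)
G = -18 (G = 19 - 37 = -18)
w = 174 (w = 58*(3 + 0) = 58*3 = 174)
G + w = -18 + 174 = 156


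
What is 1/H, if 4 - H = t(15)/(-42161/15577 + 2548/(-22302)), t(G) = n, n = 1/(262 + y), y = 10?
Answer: 19039316464/76182080017 ≈ 0.24992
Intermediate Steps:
n = 1/272 (n = 1/(262 + 10) = 1/272 ≈ 0.0036765)
t(G) = 1/272
H = 76182080017/19039316464 (H = 4 - 1/(272*(-42161/15577 + 2548/(-22302))) = 4 - 1/(272*(-42161*1/15577 + 2548*(-1/22302))) = 4 - 1/(272*(-42161/15577 - 182/1593)) = 4 - 1/(272*(-69997487/24814161)) = 4 - (-24814161)/(272*69997487) = 4 - 1*(-24814161/19039316464) = 4 + 24814161/19039316464 = 76182080017/19039316464 ≈ 4.0013)
1/H = 1/(76182080017/19039316464) = 19039316464/76182080017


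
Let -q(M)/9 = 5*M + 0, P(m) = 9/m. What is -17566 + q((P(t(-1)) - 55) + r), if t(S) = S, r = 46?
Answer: -16756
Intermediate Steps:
q(M) = -45*M (q(M) = -9*(5*M + 0) = -45*M)
-17566 + q((P(t(-1)) - 55) + r) = -17566 - 45*((9/(-1) - 55) + 46) = -17566 - 45*((9*(-1) - 55) + 46) = -17566 - 45*((-9 - 55) + 46) = -17566 - 45*(-64 + 46) = -17566 - 45*(-18) = -17566 + 810 = -16756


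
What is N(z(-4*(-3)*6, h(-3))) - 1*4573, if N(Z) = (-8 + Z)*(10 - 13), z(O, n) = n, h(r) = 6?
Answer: -4567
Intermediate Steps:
N(Z) = 24 - 3*Z (N(Z) = (-8 + Z)*(-3) = 24 - 3*Z)
N(z(-4*(-3)*6, h(-3))) - 1*4573 = (24 - 3*6) - 1*4573 = (24 - 18) - 4573 = 6 - 4573 = -4567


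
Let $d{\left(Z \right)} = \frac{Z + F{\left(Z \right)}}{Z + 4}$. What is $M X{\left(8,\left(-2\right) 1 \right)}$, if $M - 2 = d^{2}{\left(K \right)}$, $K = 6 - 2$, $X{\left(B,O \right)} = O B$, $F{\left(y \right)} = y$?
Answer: $-48$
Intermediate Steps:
$X{\left(B,O \right)} = B O$
$K = 4$
$d{\left(Z \right)} = \frac{2 Z}{4 + Z}$ ($d{\left(Z \right)} = \frac{Z + Z}{Z + 4} = \frac{2 Z}{4 + Z}$)
$M = 3$ ($M = 2 + \left(2 \cdot 4 \frac{1}{4 + 4}\right)^{2} = 2 + \left(2 \cdot 4 \cdot \frac{1}{8}\right)^{2} = 2 + 1^{2} = 2 + 1 = 3$)
$M X{\left(8,\left(-2\right) 1 \right)} = 3 \cdot 8 \left(\left(-2\right) 1\right) = 3 \cdot 8 \left(-2\right) = 3 \left(-16\right) = -48$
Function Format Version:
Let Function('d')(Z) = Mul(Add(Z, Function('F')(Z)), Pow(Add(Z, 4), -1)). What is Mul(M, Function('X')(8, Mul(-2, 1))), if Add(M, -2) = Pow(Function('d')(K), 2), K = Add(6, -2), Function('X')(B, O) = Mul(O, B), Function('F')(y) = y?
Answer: -48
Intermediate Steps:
Function('X')(B, O) = Mul(B, O)
K = 4
Function('d')(Z) = Mul(2, Z, Pow(Add(4, Z), -1)) (Function('d')(Z) = Mul(Add(Z, Z), Pow(Add(Z, 4), -1)) = Mul(Mul(2, Z), Pow(Add(4, Z), -1)) = Mul(2, Z, Pow(Add(4, Z), -1)))
M = 3 (M = Add(2, Pow(Mul(2, 4, Pow(Add(4, 4), -1)), 2)) = Add(2, Pow(Mul(2, 4, Pow(8, -1)), 2)) = Add(2, Pow(Mul(2, 4, Rational(1, 8)), 2)) = Add(2, Pow(1, 2)) = Add(2, 1) = 3)
Mul(M, Function('X')(8, Mul(-2, 1))) = Mul(3, Mul(8, Mul(-2, 1))) = Mul(3, Mul(8, -2)) = Mul(3, -16) = -48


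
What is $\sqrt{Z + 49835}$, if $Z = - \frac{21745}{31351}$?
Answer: $\frac{2 \sqrt{12245350566085}}{31351} \approx 223.24$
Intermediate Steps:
$Z = - \frac{21745}{31351}$ ($Z = \left(-21745\right) \frac{1}{31351} = - \frac{21745}{31351} \approx -0.6936$)
$\sqrt{Z + 49835} = \sqrt{- \frac{21745}{31351} + 49835} = \sqrt{\frac{1562355340}{31351}} = \frac{2 \sqrt{12245350566085}}{31351}$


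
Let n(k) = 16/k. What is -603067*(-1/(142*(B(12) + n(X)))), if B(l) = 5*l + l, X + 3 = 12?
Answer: 5427603/94288 ≈ 57.564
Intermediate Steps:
X = 9 (X = -3 + 12 = 9)
B(l) = 6*l
-603067*(-1/(142*(B(12) + n(X)))) = -603067*(-1/(142*(6*12 + 16/9))) = -603067*(-1/(142*(72 + 16*(⅑)))) = -603067*(-1/(142*(72 + 16/9))) = -603067/((-142*664/9)) = -603067/(-94288/9) = -603067*(-9/94288) = 5427603/94288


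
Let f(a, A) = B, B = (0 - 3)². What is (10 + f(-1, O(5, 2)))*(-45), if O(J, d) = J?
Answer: -855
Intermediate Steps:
B = 9 (B = (-3)² = 9)
f(a, A) = 9
(10 + f(-1, O(5, 2)))*(-45) = (10 + 9)*(-45) = 19*(-45) = -855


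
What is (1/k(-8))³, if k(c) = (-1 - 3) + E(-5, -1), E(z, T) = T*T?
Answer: -1/27 ≈ -0.037037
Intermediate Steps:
E(z, T) = T²
k(c) = -3 (k(c) = (-1 - 3) + (-1)² = -4 + 1 = -3)
(1/k(-8))³ = (1/(-3))³ = (-⅓)³ = -1/27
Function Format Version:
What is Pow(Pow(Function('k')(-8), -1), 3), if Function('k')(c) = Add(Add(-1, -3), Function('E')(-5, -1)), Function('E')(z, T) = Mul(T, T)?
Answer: Rational(-1, 27) ≈ -0.037037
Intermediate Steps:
Function('E')(z, T) = Pow(T, 2)
Function('k')(c) = -3 (Function('k')(c) = Add(Add(-1, -3), Pow(-1, 2)) = Add(-4, 1) = -3)
Pow(Pow(Function('k')(-8), -1), 3) = Pow(Pow(-3, -1), 3) = Pow(Rational(-1, 3), 3) = Rational(-1, 27)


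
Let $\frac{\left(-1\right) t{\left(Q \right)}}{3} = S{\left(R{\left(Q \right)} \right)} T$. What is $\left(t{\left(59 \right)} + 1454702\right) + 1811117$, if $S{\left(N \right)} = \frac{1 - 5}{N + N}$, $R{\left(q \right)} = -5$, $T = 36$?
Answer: $\frac{16328879}{5} \approx 3.2658 \cdot 10^{6}$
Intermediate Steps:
$S{\left(N \right)} = - \frac{2}{N}$ ($S{\left(N \right)} = - \frac{4}{2 N} = - 4 \frac{1}{2 N} = - \frac{2}{N}$)
$t{\left(Q \right)} = - \frac{216}{5}$ ($t{\left(Q \right)} = - 3 - \frac{2}{-5} \cdot 36 = - 3 \left(-2\right) \left(- \frac{1}{5}\right) 36 = - 3 \cdot \frac{2}{5} \cdot 36 = \left(-3\right) \frac{72}{5} = - \frac{216}{5}$)
$\left(t{\left(59 \right)} + 1454702\right) + 1811117 = \left(- \frac{216}{5} + 1454702\right) + 1811117 = \frac{7273294}{5} + 1811117 = \frac{16328879}{5}$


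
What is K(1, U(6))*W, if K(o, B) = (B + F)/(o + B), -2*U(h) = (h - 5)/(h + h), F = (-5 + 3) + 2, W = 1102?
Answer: -1102/23 ≈ -47.913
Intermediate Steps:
F = 0 (F = -2 + 2 = 0)
U(h) = -(-5 + h)/(4*h) (U(h) = -(h - 5)/(2*(h + h)) = -(-5 + h)/(2*(2*h)) = -(-5 + h)*1/(2*h)/2 = -(-5 + h)/(4*h))
K(o, B) = B/(B + o) (K(o, B) = (B + 0)/(o + B) = B/(B + o))
K(1, U(6))*W = (((¼)*(5 - 1*6)/6)/((¼)*(5 - 1*6)/6 + 1))*1102 = (((¼)*(⅙)*(5 - 6))/((¼)*(⅙)*(5 - 6) + 1))*1102 = (((¼)*(⅙)*(-1))/((¼)*(⅙)*(-1) + 1))*1102 = -1/(24*(-1/24 + 1))*1102 = -1/(24*23/24)*1102 = -1/24*24/23*1102 = -1/23*1102 = -1102/23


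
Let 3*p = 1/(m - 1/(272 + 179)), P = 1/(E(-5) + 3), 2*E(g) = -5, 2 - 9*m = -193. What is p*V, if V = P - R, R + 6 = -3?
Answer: 4961/29312 ≈ 0.16925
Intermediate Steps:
m = 65/3 (m = 2/9 - ⅑*(-193) = 2/9 + 193/9 = 65/3 ≈ 21.667)
E(g) = -5/2 (E(g) = (½)*(-5) = -5/2)
R = -9 (R = -6 - 3 = -9)
P = 2 (P = 1/(-5/2 + 3) = 1/(½) = 2)
V = 11 (V = 2 - 1*(-9) = 2 + 9 = 11)
p = 451/29312 (p = 1/(3*(65/3 - 1/(272 + 179))) = 1/(3*(65/3 - 1/451)) = 1/(3*(29312/1353)) = (⅓)*(1353/29312) = 451/29312 ≈ 0.015386)
p*V = (451/29312)*11 = 4961/29312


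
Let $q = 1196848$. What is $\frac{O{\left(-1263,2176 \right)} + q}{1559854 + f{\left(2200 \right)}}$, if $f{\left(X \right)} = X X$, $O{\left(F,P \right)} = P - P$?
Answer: $\frac{598424}{3199927} \approx 0.18701$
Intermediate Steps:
$O{\left(F,P \right)} = 0$
$f{\left(X \right)} = X^{2}$
$\frac{O{\left(-1263,2176 \right)} + q}{1559854 + f{\left(2200 \right)}} = \frac{0 + 1196848}{1559854 + 2200^{2}} = \frac{1196848}{1559854 + 4840000} = \frac{1196848}{6399854} = 1196848 \cdot \frac{1}{6399854} = \frac{598424}{3199927}$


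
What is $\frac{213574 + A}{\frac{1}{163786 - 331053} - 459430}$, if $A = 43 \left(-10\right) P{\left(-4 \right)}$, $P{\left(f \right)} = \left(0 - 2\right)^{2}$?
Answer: $- \frac{11812061006}{25615825937} \approx -0.46112$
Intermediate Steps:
$P{\left(f \right)} = 4$ ($P{\left(f \right)} = \left(-2\right)^{2} = 4$)
$A = -1720$ ($A = 43 \left(-10\right) 4 = \left(-430\right) 4 = -1720$)
$\frac{213574 + A}{\frac{1}{163786 - 331053} - 459430} = \frac{213574 - 1720}{\frac{1}{163786 - 331053} - 459430} = \frac{211854}{\frac{1}{-167267} - 459430} = \frac{211854}{- \frac{1}{167267} - 459430} = \frac{211854}{- \frac{76847477811}{167267}} = 211854 \left(- \frac{167267}{76847477811}\right) = - \frac{11812061006}{25615825937}$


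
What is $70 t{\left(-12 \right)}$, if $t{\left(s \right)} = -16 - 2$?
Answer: $-1260$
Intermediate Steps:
$t{\left(s \right)} = -18$
$70 t{\left(-12 \right)} = 70 \left(-18\right) = -1260$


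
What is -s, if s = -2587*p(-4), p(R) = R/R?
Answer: 2587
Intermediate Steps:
p(R) = 1
s = -2587 (s = -2587*1 = -2587)
-s = -1*(-2587) = 2587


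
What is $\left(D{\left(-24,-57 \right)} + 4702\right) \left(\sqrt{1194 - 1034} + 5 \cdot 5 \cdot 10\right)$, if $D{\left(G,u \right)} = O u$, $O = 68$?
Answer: $206500 + 3304 \sqrt{10} \approx 2.1695 \cdot 10^{5}$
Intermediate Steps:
$D{\left(G,u \right)} = 68 u$
$\left(D{\left(-24,-57 \right)} + 4702\right) \left(\sqrt{1194 - 1034} + 5 \cdot 5 \cdot 10\right) = \left(68 \left(-57\right) + 4702\right) \left(\sqrt{1194 - 1034} + 5 \cdot 5 \cdot 10\right) = \left(-3876 + 4702\right) \left(\sqrt{160} + 25 \cdot 10\right) = 826 \left(4 \sqrt{10} + 250\right) = 826 \left(250 + 4 \sqrt{10}\right) = 206500 + 3304 \sqrt{10}$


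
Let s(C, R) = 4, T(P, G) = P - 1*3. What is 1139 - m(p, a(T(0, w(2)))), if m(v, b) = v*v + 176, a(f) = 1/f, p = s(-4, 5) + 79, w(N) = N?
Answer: -5926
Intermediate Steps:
T(P, G) = -3 + P (T(P, G) = P - 3 = -3 + P)
p = 83 (p = 4 + 79 = 83)
m(v, b) = 176 + v² (m(v, b) = v² + 176 = 176 + v²)
1139 - m(p, a(T(0, w(2)))) = 1139 - (176 + 83²) = 1139 - (176 + 6889) = 1139 - 1*7065 = 1139 - 7065 = -5926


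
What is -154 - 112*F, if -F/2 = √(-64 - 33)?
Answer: -154 + 224*I*√97 ≈ -154.0 + 2206.1*I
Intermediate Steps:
F = -2*I*√97 (F = -2*√(-64 - 33) = -2*I*√97 ≈ -19.698*I)
-154 - 112*F = -154 - (-224)*I*√97 = -154 + 224*I*√97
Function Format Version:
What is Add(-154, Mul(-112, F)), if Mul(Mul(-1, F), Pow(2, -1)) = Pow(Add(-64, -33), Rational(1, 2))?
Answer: Add(-154, Mul(224, I, Pow(97, Rational(1, 2)))) ≈ Add(-154.00, Mul(2206.1, I))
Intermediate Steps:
F = Mul(-2, I, Pow(97, Rational(1, 2))) (F = Mul(-2, Pow(Add(-64, -33), Rational(1, 2))) = Mul(-2, Pow(-97, Rational(1, 2))) = Mul(-2, Mul(I, Pow(97, Rational(1, 2)))) = Mul(-2, I, Pow(97, Rational(1, 2))) ≈ Mul(-19.698, I))
Add(-154, Mul(-112, F)) = Add(-154, Mul(-112, Mul(-2, I, Pow(97, Rational(1, 2))))) = Add(-154, Mul(224, I, Pow(97, Rational(1, 2))))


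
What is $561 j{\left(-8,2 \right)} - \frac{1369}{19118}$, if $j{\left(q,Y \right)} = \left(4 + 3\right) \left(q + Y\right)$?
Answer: $- \frac{450459685}{19118} \approx -23562.0$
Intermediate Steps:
$j{\left(q,Y \right)} = 7 Y + 7 q$ ($j{\left(q,Y \right)} = 7 \left(Y + q\right) = 7 Y + 7 q$)
$561 j{\left(-8,2 \right)} - \frac{1369}{19118} = 561 \left(7 \cdot 2 + 7 \left(-8\right)\right) - \frac{1369}{19118} = 561 \left(14 - 56\right) - 1369 \cdot \frac{1}{19118} = 561 \left(-42\right) - \frac{1369}{19118} = -23562 - \frac{1369}{19118} = - \frac{450459685}{19118}$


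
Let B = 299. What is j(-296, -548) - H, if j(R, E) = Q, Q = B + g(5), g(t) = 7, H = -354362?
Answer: 354668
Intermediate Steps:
Q = 306 (Q = 299 + 7 = 306)
j(R, E) = 306
j(-296, -548) - H = 306 - 1*(-354362) = 306 + 354362 = 354668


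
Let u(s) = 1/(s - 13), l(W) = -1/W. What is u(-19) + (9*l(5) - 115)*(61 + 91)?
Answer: -2840581/160 ≈ -17754.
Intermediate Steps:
u(s) = 1/(-13 + s)
u(-19) + (9*l(5) - 115)*(61 + 91) = 1/(-13 - 19) + (9*(-1/5) - 115)*(61 + 91) = 1/(-32) + (9*(-1*⅕) - 115)*152 = -1/32 + (9*(-⅕) - 115)*152 = -1/32 + (-9/5 - 115)*152 = -1/32 - 584/5*152 = -1/32 - 88768/5 = -2840581/160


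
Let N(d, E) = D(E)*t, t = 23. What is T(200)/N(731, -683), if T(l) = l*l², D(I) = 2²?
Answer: 2000000/23 ≈ 86957.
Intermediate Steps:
D(I) = 4
T(l) = l³
N(d, E) = 92 (N(d, E) = 4*23 = 92)
T(200)/N(731, -683) = 200³/92 = 8000000*(1/92) = 2000000/23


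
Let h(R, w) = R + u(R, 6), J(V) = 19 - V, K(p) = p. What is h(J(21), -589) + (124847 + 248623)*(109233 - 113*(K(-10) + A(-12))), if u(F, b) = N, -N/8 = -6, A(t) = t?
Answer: 41723694976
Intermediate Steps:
N = 48 (N = -8*(-6) = 48)
u(F, b) = 48
h(R, w) = 48 + R (h(R, w) = R + 48 = 48 + R)
h(J(21), -589) + (124847 + 248623)*(109233 - 113*(K(-10) + A(-12))) = (48 + (19 - 1*21)) + (124847 + 248623)*(109233 - 113*(-10 - 12)) = (48 + (19 - 21)) + 373470*(109233 - 113*(-22)) = (48 - 2) + 373470*(109233 + 2486) = 46 + 373470*111719 = 46 + 41723694930 = 41723694976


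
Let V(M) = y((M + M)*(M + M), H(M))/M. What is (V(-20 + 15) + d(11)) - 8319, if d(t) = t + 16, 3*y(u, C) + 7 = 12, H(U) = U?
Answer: -24877/3 ≈ -8292.3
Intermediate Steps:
y(u, C) = 5/3 (y(u, C) = -7/3 + (⅓)*12 = -7/3 + 4 = 5/3)
d(t) = 16 + t
V(M) = 5/(3*M)
(V(-20 + 15) + d(11)) - 8319 = (5/(3*(-20 + 15)) + (16 + 11)) - 8319 = ((5/3)/(-5) + 27) - 8319 = ((5/3)*(-⅕) + 27) - 8319 = (-⅓ + 27) - 8319 = 80/3 - 8319 = -24877/3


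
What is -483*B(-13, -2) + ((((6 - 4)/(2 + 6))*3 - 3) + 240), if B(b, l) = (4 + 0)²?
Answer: -29961/4 ≈ -7490.3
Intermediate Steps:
B(b, l) = 16 (B(b, l) = 4² = 16)
-483*B(-13, -2) + ((((6 - 4)/(2 + 6))*3 - 3) + 240) = -483*16 + ((((6 - 4)/(2 + 6))*3 - 3) + 240) = -7728 + (((2/8)*3 - 3) + 240) = -7728 + (((2*(⅛))*3 - 3) + 240) = -7728 + (((¼)*3 - 3) + 240) = -7728 + ((¾ - 3) + 240) = -7728 + (-9/4 + 240) = -7728 + 951/4 = -29961/4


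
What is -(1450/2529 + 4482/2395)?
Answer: -14807728/6056955 ≈ -2.4447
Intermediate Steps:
-(1450/2529 + 4482/2395) = -1*14807728/6056955 = -14807728/6056955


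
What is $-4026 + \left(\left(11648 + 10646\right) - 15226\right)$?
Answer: $3042$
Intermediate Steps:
$-4026 + \left(\left(11648 + 10646\right) - 15226\right) = -4026 + \left(22294 - 15226\right) = -4026 + 7068 = 3042$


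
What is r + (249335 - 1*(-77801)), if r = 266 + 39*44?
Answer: 329118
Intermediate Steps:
r = 1982 (r = 266 + 1716 = 1982)
r + (249335 - 1*(-77801)) = 1982 + (249335 - 1*(-77801)) = 1982 + (249335 + 77801) = 1982 + 327136 = 329118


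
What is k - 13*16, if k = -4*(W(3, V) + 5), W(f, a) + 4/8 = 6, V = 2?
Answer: -250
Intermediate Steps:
W(f, a) = 11/2 (W(f, a) = -½ + 6 = 11/2)
k = -42 (k = -4*(11/2 + 5) = -4*21/2 = -42)
k - 13*16 = -42 - 13*16 = -42 - 208 = -250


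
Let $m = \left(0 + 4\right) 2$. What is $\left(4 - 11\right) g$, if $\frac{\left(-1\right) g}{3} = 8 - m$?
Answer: $0$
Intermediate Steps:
$m = 8$ ($m = 4 \cdot 2 = 8$)
$g = 0$ ($g = - 3 \left(8 - 8\right) = \left(-3\right) 0 = 0$)
$\left(4 - 11\right) g = \left(4 - 11\right) 0 = \left(-7\right) 0 = 0$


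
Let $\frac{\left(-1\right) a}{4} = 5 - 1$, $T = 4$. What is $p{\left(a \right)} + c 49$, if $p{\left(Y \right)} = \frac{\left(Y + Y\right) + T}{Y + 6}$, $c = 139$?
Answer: $\frac{34069}{5} \approx 6813.8$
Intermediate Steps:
$a = -16$ ($a = - 4 \left(5 - 1\right) = \left(-4\right) 4 = -16$)
$p{\left(Y \right)} = \frac{4 + 2 Y}{6 + Y}$ ($p{\left(Y \right)} = \frac{\left(Y + Y\right) + 4}{Y + 6} = \frac{2 Y + 4}{6 + Y} = \frac{4 + 2 Y}{6 + Y}$)
$p{\left(a \right)} + c 49 = \frac{2 \left(2 - 16\right)}{6 - 16} + 139 \cdot 49 = 2 \frac{1}{-10} \left(-14\right) + 6811 = 2 \left(- \frac{1}{10}\right) \left(-14\right) + 6811 = \frac{14}{5} + 6811 = \frac{34069}{5}$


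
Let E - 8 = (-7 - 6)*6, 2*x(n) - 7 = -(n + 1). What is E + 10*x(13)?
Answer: -105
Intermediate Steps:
x(n) = 3 - n/2 (x(n) = 7/2 + (-(n + 1))/2 = 7/2 + (-(1 + n))/2 = 7/2 + (-1 - n)/2 = 7/2 + (-1/2 - n/2) = 3 - n/2)
E = -70 (E = 8 + (-7 - 6)*6 = 8 - 13*6 = 8 - 78 = -70)
E + 10*x(13) = -70 + 10*(3 - 1/2*13) = -70 + 10*(3 - 13/2) = -70 + 10*(-7/2) = -70 - 35 = -105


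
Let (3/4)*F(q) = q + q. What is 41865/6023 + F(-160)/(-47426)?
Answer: 2982088955/428470197 ≈ 6.9599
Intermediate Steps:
F(q) = 8*q/3 (F(q) = 4*(q + q)/3 = 4*(2*q)/3 = 8*q/3)
41865/6023 + F(-160)/(-47426) = 41865/6023 + ((8/3)*(-160))/(-47426) = 41865*(1/6023) - 1280/3*(-1/47426) = 41865/6023 + 640/71139 = 2982088955/428470197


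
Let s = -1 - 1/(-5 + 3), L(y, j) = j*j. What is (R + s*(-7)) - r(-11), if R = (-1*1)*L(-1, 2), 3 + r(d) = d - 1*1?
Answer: 29/2 ≈ 14.500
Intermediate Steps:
L(y, j) = j**2
r(d) = -4 + d (r(d) = -3 + (d - 1*1) = -3 + (d - 1) = -3 + (-1 + d) = -4 + d)
R = -4 (R = -1*1*2**2 = -1*4 = -4)
s = -1/2 (s = -1 - 1/(-2) = -1 - 1*(-1/2) = -1 + 1/2 = -1/2 ≈ -0.50000)
(R + s*(-7)) - r(-11) = (-4 - 1/2*(-7)) - (-4 - 11) = (-4 + 7/2) - 1*(-15) = -1/2 + 15 = 29/2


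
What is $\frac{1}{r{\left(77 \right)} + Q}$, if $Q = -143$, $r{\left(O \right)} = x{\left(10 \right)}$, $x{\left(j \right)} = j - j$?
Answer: $- \frac{1}{143} \approx -0.006993$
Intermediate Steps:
$x{\left(j \right)} = 0$
$r{\left(O \right)} = 0$
$\frac{1}{r{\left(77 \right)} + Q} = \frac{1}{0 - 143} = \frac{1}{-143} = - \frac{1}{143}$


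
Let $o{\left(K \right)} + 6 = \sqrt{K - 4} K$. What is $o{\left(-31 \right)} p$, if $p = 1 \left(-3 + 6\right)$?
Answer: $-18 - 93 i \sqrt{35} \approx -18.0 - 550.2 i$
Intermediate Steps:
$p = 3$ ($p = 1 \cdot 3 = 3$)
$o{\left(K \right)} = -6 + K \sqrt{-4 + K}$ ($o{\left(K \right)} = -6 + \sqrt{K - 4} K = -6 + \sqrt{-4 + K} K = -6 + K \sqrt{-4 + K}$)
$o{\left(-31 \right)} p = \left(-6 - 31 \sqrt{-4 - 31}\right) 3 = \left(-6 - 31 \sqrt{-35}\right) 3 = \left(-6 - 31 i \sqrt{35}\right) 3 = -18 - 93 i \sqrt{35}$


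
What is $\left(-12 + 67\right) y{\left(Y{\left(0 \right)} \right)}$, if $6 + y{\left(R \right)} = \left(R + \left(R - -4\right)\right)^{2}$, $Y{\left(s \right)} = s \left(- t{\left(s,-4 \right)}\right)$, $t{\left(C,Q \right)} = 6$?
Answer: $550$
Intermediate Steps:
$Y{\left(s \right)} = - 6 s$ ($Y{\left(s \right)} = s \left(\left(-1\right) 6\right) = s \left(-6\right) = - 6 s$)
$y{\left(R \right)} = -6 + \left(4 + 2 R\right)^{2}$ ($y{\left(R \right)} = -6 + \left(R + \left(R - -4\right)\right)^{2} = -6 + \left(R + \left(R + 4\right)\right)^{2} = -6 + \left(R + \left(4 + R\right)\right)^{2} = -6 + \left(4 + 2 R\right)^{2}$)
$\left(-12 + 67\right) y{\left(Y{\left(0 \right)} \right)} = \left(-12 + 67\right) \left(-6 + 4 \left(2 - 0\right)^{2}\right) = 55 \left(-6 + 4 \left(2 + 0\right)^{2}\right) = 55 \left(-6 + 4 \cdot 2^{2}\right) = 55 \left(-6 + 4 \cdot 4\right) = 55 \left(-6 + 16\right) = 55 \cdot 10 = 550$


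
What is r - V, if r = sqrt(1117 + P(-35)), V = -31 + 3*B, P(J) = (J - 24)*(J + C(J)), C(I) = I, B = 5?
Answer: 16 + 3*sqrt(583) ≈ 88.436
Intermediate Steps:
P(J) = 2*J*(-24 + J) (P(J) = (J - 24)*(J + J) = (-24 + J)*(2*J) = 2*J*(-24 + J))
V = -16 (V = -31 + 3*5 = -31 + 15 = -16)
r = 3*sqrt(583) (r = sqrt(1117 + 2*(-35)*(-24 - 35)) = sqrt(1117 + 2*(-35)*(-59)) = sqrt(1117 + 4130) = sqrt(5247) = 3*sqrt(583) ≈ 72.436)
r - V = 3*sqrt(583) - 1*(-16) = 3*sqrt(583) + 16 = 16 + 3*sqrt(583)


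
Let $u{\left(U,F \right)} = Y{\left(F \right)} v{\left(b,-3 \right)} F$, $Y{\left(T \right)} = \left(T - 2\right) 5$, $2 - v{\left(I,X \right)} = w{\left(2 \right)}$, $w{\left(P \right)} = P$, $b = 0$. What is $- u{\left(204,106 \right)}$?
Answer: $0$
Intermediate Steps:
$v{\left(I,X \right)} = 0$ ($v{\left(I,X \right)} = 2 - 2 = 0$)
$Y{\left(T \right)} = -10 + 5 T$ ($Y{\left(T \right)} = \left(-2 + T\right) 5 = -10 + 5 T$)
$u{\left(U,F \right)} = 0$ ($u{\left(U,F \right)} = \left(-10 + 5 F\right) 0 F = 0 F = 0$)
$- u{\left(204,106 \right)} = \left(-1\right) 0 = 0$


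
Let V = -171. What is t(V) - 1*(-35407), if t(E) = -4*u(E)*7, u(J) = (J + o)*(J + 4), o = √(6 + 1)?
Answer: -764189 + 4676*√7 ≈ -7.5182e+5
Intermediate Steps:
o = √7 ≈ 2.6458
u(J) = (4 + J)*(J + √7) (u(J) = (J + √7)*(J + 4) = (J + √7)*(4 + J) = (4 + J)*(J + √7))
t(E) = -112*E - 112*√7 - 28*E² - 28*E*√7 (t(E) = -4*(E² + 4*E + 4*√7 + E*√7)*7 = (-16*E - 16*√7 - 4*E² - 4*E*√7)*7 = -112*E - 112*√7 - 28*E² - 28*E*√7)
t(V) - 1*(-35407) = (-112*(-171) - 112*√7 - 28*(-171)² - 28*(-171)*√7) - 1*(-35407) = (19152 - 112*√7 - 28*29241 + 4788*√7) + 35407 = (19152 - 112*√7 - 818748 + 4788*√7) + 35407 = (-799596 + 4676*√7) + 35407 = -764189 + 4676*√7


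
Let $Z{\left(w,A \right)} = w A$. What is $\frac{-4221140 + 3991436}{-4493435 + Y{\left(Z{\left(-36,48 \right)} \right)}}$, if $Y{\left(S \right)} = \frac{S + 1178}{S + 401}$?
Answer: $\frac{304817208}{5962787695} \approx 0.05112$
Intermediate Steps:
$Z{\left(w,A \right)} = A w$
$Y{\left(S \right)} = \frac{1178 + S}{401 + S}$
$\frac{-4221140 + 3991436}{-4493435 + Y{\left(Z{\left(-36,48 \right)} \right)}} = \frac{-4221140 + 3991436}{-4493435 + \frac{1178 + 48 \left(-36\right)}{401 + 48 \left(-36\right)}} = - \frac{229704}{-4493435 + \frac{1178 - 1728}{401 - 1728}} = - \frac{229704}{-4493435 + \frac{1}{-1327} \left(-550\right)} = - \frac{229704}{-4493435 - - \frac{550}{1327}} = - \frac{229704}{-4493435 + \frac{550}{1327}} = - \frac{229704}{- \frac{5962787695}{1327}} = \left(-229704\right) \left(- \frac{1327}{5962787695}\right) = \frac{304817208}{5962787695}$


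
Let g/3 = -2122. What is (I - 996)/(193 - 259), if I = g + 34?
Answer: 3664/33 ≈ 111.03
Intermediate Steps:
g = -6366 (g = 3*(-2122) = -6366)
I = -6332 (I = -6366 + 34 = -6332)
(I - 996)/(193 - 259) = (-6332 - 996)/(193 - 259) = -7328/(-66) = -7328*(-1/66) = 3664/33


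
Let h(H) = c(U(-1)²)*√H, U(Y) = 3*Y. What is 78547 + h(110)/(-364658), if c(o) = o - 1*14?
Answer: 78547 + 5*√110/364658 ≈ 78547.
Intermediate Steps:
c(o) = -14 + o (c(o) = o - 14 = -14 + o)
h(H) = -5*√H (h(H) = (-14 + (3*(-1))²)*√H = (-14 + (-3)²)*√H = (-14 + 9)*√H = -5*√H)
78547 + h(110)/(-364658) = 78547 - 5*√110/(-364658) = 78547 - 5*√110*(-1/364658) = 78547 + 5*√110/364658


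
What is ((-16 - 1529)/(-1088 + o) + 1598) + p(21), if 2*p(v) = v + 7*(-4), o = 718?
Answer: 59151/37 ≈ 1598.7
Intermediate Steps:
p(v) = -14 + v/2 (p(v) = (v + 7*(-4))/2 = (v - 28)/2 = (-28 + v)/2 = -14 + v/2)
((-16 - 1529)/(-1088 + o) + 1598) + p(21) = ((-16 - 1529)/(-1088 + 718) + 1598) + (-14 + (½)*21) = (-1545/(-370) + 1598) + (-14 + 21/2) = (-1545*(-1/370) + 1598) - 7/2 = (309/74 + 1598) - 7/2 = 118561/74 - 7/2 = 59151/37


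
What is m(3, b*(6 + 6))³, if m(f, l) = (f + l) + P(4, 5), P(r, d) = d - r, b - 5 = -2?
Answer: 64000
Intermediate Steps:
b = 3 (b = 5 - 2 = 3)
m(f, l) = 1 + f + l (m(f, l) = (f + l) + (5 - 1*4) = (f + l) + (5 - 4) = (f + l) + 1 = 1 + f + l)
m(3, b*(6 + 6))³ = (1 + 3 + 3*(6 + 6))³ = (1 + 3 + 3*12)³ = (1 + 3 + 36)³ = 40³ = 64000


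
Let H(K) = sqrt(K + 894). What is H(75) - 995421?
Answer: -995421 + sqrt(969) ≈ -9.9539e+5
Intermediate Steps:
H(K) = sqrt(894 + K)
H(75) - 995421 = sqrt(894 + 75) - 995421 = sqrt(969) - 995421 = -995421 + sqrt(969)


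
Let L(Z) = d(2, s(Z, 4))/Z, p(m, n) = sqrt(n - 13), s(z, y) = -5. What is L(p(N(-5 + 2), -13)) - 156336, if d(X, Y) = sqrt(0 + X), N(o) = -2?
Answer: -156336 - I*sqrt(13)/13 ≈ -1.5634e+5 - 0.27735*I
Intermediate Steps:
d(X, Y) = sqrt(X)
p(m, n) = sqrt(-13 + n)
L(Z) = sqrt(2)/Z
L(p(N(-5 + 2), -13)) - 156336 = sqrt(2)/(sqrt(-13 - 13)) - 156336 = sqrt(2)/(sqrt(-26)) - 156336 = sqrt(2)/((I*sqrt(26))) - 156336 = sqrt(2)*(-I*sqrt(26)/26) - 156336 = -I*sqrt(13)/13 - 156336 = -156336 - I*sqrt(13)/13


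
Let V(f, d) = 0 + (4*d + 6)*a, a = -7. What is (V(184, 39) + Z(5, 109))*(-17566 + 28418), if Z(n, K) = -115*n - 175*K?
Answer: -225547968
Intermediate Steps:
V(f, d) = -42 - 28*d (V(f, d) = 0 + (4*d + 6)*(-7) = 0 + (6 + 4*d)*(-7) = 0 + (-42 - 28*d) = -42 - 28*d)
Z(n, K) = -175*K - 115*n
(V(184, 39) + Z(5, 109))*(-17566 + 28418) = ((-42 - 28*39) + (-175*109 - 115*5))*(-17566 + 28418) = ((-42 - 1092) + (-19075 - 575))*10852 = (-1134 - 19650)*10852 = -20784*10852 = -225547968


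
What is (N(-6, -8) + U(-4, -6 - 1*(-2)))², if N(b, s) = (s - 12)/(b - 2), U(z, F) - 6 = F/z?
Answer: 361/4 ≈ 90.250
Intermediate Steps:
U(z, F) = 6 + F/z
N(b, s) = (-12 + s)/(-2 + b)
(N(-6, -8) + U(-4, -6 - 1*(-2)))² = ((-12 - 8)/(-2 - 6) + (6 + (-6 - 1*(-2))/(-4)))² = (-20/(-8) + (6 + (-6 + 2)*(-¼)))² = (-⅛*(-20) + (6 - 4*(-¼)))² = (5/2 + (6 + 1))² = (5/2 + 7)² = (19/2)² = 361/4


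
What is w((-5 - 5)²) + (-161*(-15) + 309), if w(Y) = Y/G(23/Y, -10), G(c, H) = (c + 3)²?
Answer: 285192196/104329 ≈ 2733.6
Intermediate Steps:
G(c, H) = (3 + c)²
w(Y) = Y/(3 + 23/Y)² (w(Y) = Y/((3 + 23/Y)²) = Y/(3 + 23/Y)²)
w((-5 - 5)²) + (-161*(-15) + 309) = ((-5 - 5)²)³/(23 + 3*(-5 - 5)²)² + (-161*(-15) + 309) = ((-10)²)³/(23 + 3*(-10)²)² + (2415 + 309) = 100³/(23 + 3*100)² + 2724 = 1000000/(23 + 300)² + 2724 = 1000000/323² + 2724 = 1000000*(1/104329) + 2724 = 1000000/104329 + 2724 = 285192196/104329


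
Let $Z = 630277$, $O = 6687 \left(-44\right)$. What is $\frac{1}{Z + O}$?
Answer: $\frac{1}{336049} \approx 2.9758 \cdot 10^{-6}$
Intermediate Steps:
$O = -294228$
$\frac{1}{Z + O} = \frac{1}{630277 - 294228} = \frac{1}{336049}$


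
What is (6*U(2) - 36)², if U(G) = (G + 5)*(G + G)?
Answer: 17424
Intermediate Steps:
U(G) = 2*G*(5 + G) (U(G) = (5 + G)*(2*G) = 2*G*(5 + G))
(6*U(2) - 36)² = (6*(2*2*(5 + 2)) - 36)² = (6*(2*2*7) - 36)² = (6*28 - 36)² = (168 - 36)² = 132² = 17424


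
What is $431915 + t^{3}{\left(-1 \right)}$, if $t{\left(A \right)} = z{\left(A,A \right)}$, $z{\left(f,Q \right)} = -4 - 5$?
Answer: $431186$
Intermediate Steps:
$z{\left(f,Q \right)} = -9$
$t{\left(A \right)} = -9$
$431915 + t^{3}{\left(-1 \right)} = 431915 + \left(-9\right)^{3} = 431915 - 729 = 431186$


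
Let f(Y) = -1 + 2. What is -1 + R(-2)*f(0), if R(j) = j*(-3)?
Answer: 5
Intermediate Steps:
f(Y) = 1
R(j) = -3*j
-1 + R(-2)*f(0) = -1 - 3*(-2)*1 = -1 + 6*1 = -1 + 6 = 5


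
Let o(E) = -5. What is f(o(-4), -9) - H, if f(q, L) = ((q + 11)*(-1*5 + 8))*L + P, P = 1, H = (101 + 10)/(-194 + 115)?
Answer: -12608/79 ≈ -159.59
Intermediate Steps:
H = -111/79 (H = 111/(-79) = 111*(-1/79) = -111/79 ≈ -1.4051)
f(q, L) = 1 + L*(33 + 3*q) (f(q, L) = ((q + 11)*(-1*5 + 8))*L + 1 = ((11 + q)*(-5 + 8))*L + 1 = ((11 + q)*3)*L + 1 = (33 + 3*q)*L + 1 = L*(33 + 3*q) + 1 = 1 + L*(33 + 3*q))
f(o(-4), -9) - H = (1 + 33*(-9) + 3*(-9)*(-5)) - 1*(-111/79) = (1 - 297 + 135) + 111/79 = -161 + 111/79 = -12608/79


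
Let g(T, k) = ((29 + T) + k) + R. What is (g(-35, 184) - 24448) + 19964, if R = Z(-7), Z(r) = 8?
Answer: -4298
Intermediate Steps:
R = 8
g(T, k) = 37 + T + k (g(T, k) = ((29 + T) + k) + 8 = (29 + T + k) + 8 = 37 + T + k)
(g(-35, 184) - 24448) + 19964 = ((37 - 35 + 184) - 24448) + 19964 = (186 - 24448) + 19964 = -24262 + 19964 = -4298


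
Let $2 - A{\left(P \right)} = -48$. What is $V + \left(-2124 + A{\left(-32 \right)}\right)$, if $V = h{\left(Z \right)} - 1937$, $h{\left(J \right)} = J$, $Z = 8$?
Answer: $-4003$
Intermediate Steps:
$A{\left(P \right)} = 50$ ($A{\left(P \right)} = 2 - -48 = 2 + 48 = 50$)
$V = -1929$ ($V = 8 - 1937 = -1929$)
$V + \left(-2124 + A{\left(-32 \right)}\right) = -1929 + \left(-2124 + 50\right) = -1929 - 2074 = -4003$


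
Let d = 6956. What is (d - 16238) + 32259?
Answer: 22977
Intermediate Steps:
(d - 16238) + 32259 = (6956 - 16238) + 32259 = -9282 + 32259 = 22977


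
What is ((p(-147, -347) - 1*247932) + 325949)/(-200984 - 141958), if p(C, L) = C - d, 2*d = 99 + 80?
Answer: -155561/685884 ≈ -0.22680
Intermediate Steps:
d = 179/2 (d = (99 + 80)/2 = (1/2)*179 = 179/2 ≈ 89.500)
p(C, L) = -179/2 + C (p(C, L) = C - 1*179/2 = C - 179/2 = -179/2 + C)
((p(-147, -347) - 1*247932) + 325949)/(-200984 - 141958) = (((-179/2 - 147) - 1*247932) + 325949)/(-200984 - 141958) = ((-473/2 - 247932) + 325949)/(-342942) = (-496337/2 + 325949)*(-1/342942) = (155561/2)*(-1/342942) = -155561/685884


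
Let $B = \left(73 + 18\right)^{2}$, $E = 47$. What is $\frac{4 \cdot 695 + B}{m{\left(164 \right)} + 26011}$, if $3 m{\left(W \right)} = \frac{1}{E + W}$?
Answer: $\frac{7001613}{16464964} \approx 0.42524$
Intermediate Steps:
$B = 8281$ ($B = 91^{2} = 8281$)
$m{\left(W \right)} = \frac{1}{3 \left(47 + W\right)}$
$\frac{4 \cdot 695 + B}{m{\left(164 \right)} + 26011} = \frac{4 \cdot 695 + 8281}{\frac{1}{3 \left(47 + 164\right)} + 26011} = \frac{2780 + 8281}{\frac{1}{3 \cdot 211} + 26011} = \frac{11061}{\frac{1}{3} \cdot \frac{1}{211} + 26011} = \frac{11061}{\frac{1}{633} + 26011} = \frac{11061}{\frac{16464964}{633}} = 11061 \cdot \frac{633}{16464964} = \frac{7001613}{16464964}$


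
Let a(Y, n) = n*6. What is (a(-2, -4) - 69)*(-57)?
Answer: 5301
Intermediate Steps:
a(Y, n) = 6*n
(a(-2, -4) - 69)*(-57) = (6*(-4) - 69)*(-57) = (-24 - 69)*(-57) = -93*(-57) = 5301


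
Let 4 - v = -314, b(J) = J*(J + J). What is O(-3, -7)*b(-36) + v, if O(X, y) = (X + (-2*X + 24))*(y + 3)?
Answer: -279618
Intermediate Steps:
b(J) = 2*J² (b(J) = J*(2*J) = 2*J²)
v = 318 (v = 4 - 1*(-314) = 4 + 314 = 318)
O(X, y) = (3 + y)*(24 - X) (O(X, y) = (X + (24 - 2*X))*(3 + y) = (24 - X)*(3 + y) = (3 + y)*(24 - X))
O(-3, -7)*b(-36) + v = (72 - 3*(-3) + 24*(-7) - 1*(-3)*(-7))*(2*(-36)²) + 318 = (72 + 9 - 168 - 21)*(2*1296) + 318 = -108*2592 + 318 = -279936 + 318 = -279618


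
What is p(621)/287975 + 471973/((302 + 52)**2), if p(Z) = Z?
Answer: 135994245911/36087875100 ≈ 3.7684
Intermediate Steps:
p(621)/287975 + 471973/((302 + 52)**2) = 621/287975 + 471973/((302 + 52)**2) = 621*(1/287975) + 471973/(354**2) = 621/287975 + 471973/125316 = 135994245911/36087875100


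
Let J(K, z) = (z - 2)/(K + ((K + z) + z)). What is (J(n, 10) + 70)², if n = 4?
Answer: 242064/49 ≈ 4940.1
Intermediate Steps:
J(K, z) = (-2 + z)/(2*K + 2*z) (J(K, z) = (-2 + z)/(K + (K + 2*z)) = (-2 + z)/(2*K + 2*z))
(J(n, 10) + 70)² = ((-1 + (½)*10)/(4 + 10) + 70)² = ((-1 + 5)/14 + 70)² = ((1/14)*4 + 70)² = (2/7 + 70)² = (492/7)² = 242064/49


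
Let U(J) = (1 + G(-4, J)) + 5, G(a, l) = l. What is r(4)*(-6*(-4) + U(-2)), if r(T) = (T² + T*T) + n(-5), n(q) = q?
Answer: 756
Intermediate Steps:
r(T) = -5 + 2*T² (r(T) = (T² + T*T) - 5 = (T² + T²) - 5 = 2*T² - 5 = -5 + 2*T²)
U(J) = 6 + J (U(J) = (1 + J) + 5 = 6 + J)
r(4)*(-6*(-4) + U(-2)) = (-5 + 2*4²)*(-6*(-4) + (6 - 2)) = (-5 + 2*16)*(24 + 4) = (-5 + 32)*28 = 27*28 = 756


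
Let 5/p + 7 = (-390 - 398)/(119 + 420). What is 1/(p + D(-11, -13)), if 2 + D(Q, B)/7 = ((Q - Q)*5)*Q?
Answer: -4561/66549 ≈ -0.068536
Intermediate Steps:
D(Q, B) = -14 (D(Q, B) = -14 + 7*(((Q - Q)*5)*Q) = -14 + 7*((0*5)*Q) = -14 + 7*(0*Q) = -14 + 7*0 = -14 + 0 = -14)
p = -2695/4561 (p = 5/(-7 + (-390 - 398)/(119 + 420)) = 5/(-7 - 788/539) = 5/(-4561/539) = 5*(-539/4561) = -2695/4561 ≈ -0.59088)
1/(p + D(-11, -13)) = 1/(-2695/4561 - 14) = 1/(-66549/4561) = -4561/66549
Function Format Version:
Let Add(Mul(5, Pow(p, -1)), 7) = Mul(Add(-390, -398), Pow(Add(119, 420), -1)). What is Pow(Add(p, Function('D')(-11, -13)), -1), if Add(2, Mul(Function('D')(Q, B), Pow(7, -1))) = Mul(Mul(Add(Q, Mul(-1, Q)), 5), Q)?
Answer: Rational(-4561, 66549) ≈ -0.068536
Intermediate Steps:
Function('D')(Q, B) = -14 (Function('D')(Q, B) = Add(-14, Mul(7, Mul(Mul(Add(Q, Mul(-1, Q)), 5), Q))) = Add(-14, Mul(7, Mul(Mul(0, 5), Q))) = Add(-14, Mul(7, Mul(0, Q))) = Add(-14, Mul(7, 0)) = Add(-14, 0) = -14)
p = Rational(-2695, 4561) (p = Mul(5, Pow(Add(-7, Mul(Add(-390, -398), Pow(Add(119, 420), -1))), -1)) = Mul(5, Pow(Add(-7, Mul(-788, Pow(539, -1))), -1)) = Mul(5, Pow(Add(-7, Mul(-788, Rational(1, 539))), -1)) = Mul(5, Pow(Add(-7, Rational(-788, 539)), -1)) = Mul(5, Pow(Rational(-4561, 539), -1)) = Mul(5, Rational(-539, 4561)) = Rational(-2695, 4561) ≈ -0.59088)
Pow(Add(p, Function('D')(-11, -13)), -1) = Pow(Add(Rational(-2695, 4561), -14), -1) = Pow(Rational(-66549, 4561), -1) = Rational(-4561, 66549)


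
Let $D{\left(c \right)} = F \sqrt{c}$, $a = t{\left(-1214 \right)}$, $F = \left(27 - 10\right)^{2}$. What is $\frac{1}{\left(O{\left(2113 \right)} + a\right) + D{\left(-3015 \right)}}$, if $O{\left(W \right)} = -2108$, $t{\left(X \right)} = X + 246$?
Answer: $- \frac{3076}{261277591} - \frac{867 i \sqrt{335}}{261277591} \approx -1.1773 \cdot 10^{-5} - 6.0735 \cdot 10^{-5} i$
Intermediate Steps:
$F = 289$ ($F = 17^{2} = 289$)
$t{\left(X \right)} = 246 + X$
$a = -968$ ($a = 246 - 1214 = -968$)
$D{\left(c \right)} = 289 \sqrt{c}$
$\frac{1}{\left(O{\left(2113 \right)} + a\right) + D{\left(-3015 \right)}} = \frac{1}{\left(-2108 - 968\right) + 289 \sqrt{-3015}} = \frac{1}{-3076 + 289 \cdot 3 i \sqrt{335}} = \frac{1}{-3076 + 867 i \sqrt{335}}$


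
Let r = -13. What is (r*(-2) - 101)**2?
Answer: 5625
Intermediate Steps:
(r*(-2) - 101)**2 = (-13*(-2) - 101)**2 = (26 - 101)**2 = (-75)**2 = 5625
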